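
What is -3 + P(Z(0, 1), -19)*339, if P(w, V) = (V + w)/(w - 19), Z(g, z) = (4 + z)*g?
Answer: 336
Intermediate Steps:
Z(g, z) = g*(4 + z)
P(w, V) = (V + w)/(-19 + w)
-3 + P(Z(0, 1), -19)*339 = -3 + ((-19 + 0*(4 + 1))/(-19 + 0*(4 + 1)))*339 = -3 + ((-19 + 0*5)/(-19 + 0*5))*339 = -3 + ((-19 + 0)/(-19 + 0))*339 = -3 + (-19/(-19))*339 = -3 - 1/19*(-19)*339 = -3 + 1*339 = -3 + 339 = 336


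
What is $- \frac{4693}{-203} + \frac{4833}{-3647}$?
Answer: $\frac{2304896}{105763} \approx 21.793$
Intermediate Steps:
$- \frac{4693}{-203} + \frac{4833}{-3647} = \left(-4693\right) \left(- \frac{1}{203}\right) + 4833 \left(- \frac{1}{3647}\right) = \frac{4693}{203} - \frac{4833}{3647} = \frac{2304896}{105763}$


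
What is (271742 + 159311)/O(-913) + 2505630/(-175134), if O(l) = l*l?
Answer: -1160970852/84190469 ≈ -13.790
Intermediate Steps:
O(l) = l**2
(271742 + 159311)/O(-913) + 2505630/(-175134) = (271742 + 159311)/((-913)**2) + 2505630/(-175134) = 431053/833569 + 2505630*(-1/175134) = 431053*(1/833569) - 1445/101 = 431053/833569 - 1445/101 = -1160970852/84190469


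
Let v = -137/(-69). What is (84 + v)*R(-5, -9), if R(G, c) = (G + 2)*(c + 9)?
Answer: 0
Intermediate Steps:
v = 137/69 (v = -137*(-1/69) = 137/69 ≈ 1.9855)
R(G, c) = (2 + G)*(9 + c)
(84 + v)*R(-5, -9) = (84 + 137/69)*(18 + 2*(-9) + 9*(-5) - 5*(-9)) = 5933*(18 - 18 - 45 + 45)/69 = (5933/69)*0 = 0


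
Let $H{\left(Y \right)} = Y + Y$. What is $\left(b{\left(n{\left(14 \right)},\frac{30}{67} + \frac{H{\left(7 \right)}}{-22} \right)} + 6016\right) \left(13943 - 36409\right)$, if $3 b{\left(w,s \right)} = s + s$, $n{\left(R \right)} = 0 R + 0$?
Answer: $- \frac{298822467668}{2211} \approx -1.3515 \cdot 10^{8}$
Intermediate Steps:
$H{\left(Y \right)} = 2 Y$
$n{\left(R \right)} = 0$ ($n{\left(R \right)} = 0 + 0 = 0$)
$b{\left(w,s \right)} = \frac{2 s}{3}$ ($b{\left(w,s \right)} = \frac{s + s}{3} = \frac{2 s}{3}$)
$\left(b{\left(n{\left(14 \right)},\frac{30}{67} + \frac{H{\left(7 \right)}}{-22} \right)} + 6016\right) \left(13943 - 36409\right) = \left(\frac{2 \left(\frac{30}{67} + \frac{2 \cdot 7}{-22}\right)}{3} + 6016\right) \left(13943 - 36409\right) = \left(\frac{2 \left(30 \cdot \frac{1}{67} + 14 \left(- \frac{1}{22}\right)\right)}{3} + 6016\right) \left(-22466\right) = \left(\frac{2 \left(\frac{30}{67} - \frac{7}{11}\right)}{3} + 6016\right) \left(-22466\right) = \left(\frac{2}{3} \left(- \frac{139}{737}\right) + 6016\right) \left(-22466\right) = \left(- \frac{278}{2211} + 6016\right) \left(-22466\right) = \frac{13301098}{2211} \left(-22466\right) = - \frac{298822467668}{2211}$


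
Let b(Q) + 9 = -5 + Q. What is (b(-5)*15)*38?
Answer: -10830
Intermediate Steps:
b(Q) = -14 + Q (b(Q) = -9 + (-5 + Q) = -14 + Q)
(b(-5)*15)*38 = ((-14 - 5)*15)*38 = -19*15*38 = -285*38 = -10830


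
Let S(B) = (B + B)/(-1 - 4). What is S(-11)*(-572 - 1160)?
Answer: -38104/5 ≈ -7620.8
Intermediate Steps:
S(B) = -2*B/5 (S(B) = (2*B)/(-5) = (2*B)*(-⅕) = -2*B/5)
S(-11)*(-572 - 1160) = (-⅖*(-11))*(-572 - 1160) = (22/5)*(-1732) = -38104/5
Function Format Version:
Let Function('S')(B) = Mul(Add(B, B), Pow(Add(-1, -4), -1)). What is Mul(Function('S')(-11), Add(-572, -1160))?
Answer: Rational(-38104, 5) ≈ -7620.8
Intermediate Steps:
Function('S')(B) = Mul(Rational(-2, 5), B) (Function('S')(B) = Mul(Mul(2, B), Pow(-5, -1)) = Mul(Mul(2, B), Rational(-1, 5)) = Mul(Rational(-2, 5), B))
Mul(Function('S')(-11), Add(-572, -1160)) = Mul(Mul(Rational(-2, 5), -11), Add(-572, -1160)) = Mul(Rational(22, 5), -1732) = Rational(-38104, 5)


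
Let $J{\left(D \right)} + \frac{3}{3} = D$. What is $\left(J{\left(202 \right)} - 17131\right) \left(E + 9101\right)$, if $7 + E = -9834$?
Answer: $12528200$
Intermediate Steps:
$E = -9841$ ($E = -7 - 9834 = -9841$)
$J{\left(D \right)} = -1 + D$
$\left(J{\left(202 \right)} - 17131\right) \left(E + 9101\right) = \left(\left(-1 + 202\right) - 17131\right) \left(-9841 + 9101\right) = \left(201 - 17131\right) \left(-740\right) = \left(-16930\right) \left(-740\right) = 12528200$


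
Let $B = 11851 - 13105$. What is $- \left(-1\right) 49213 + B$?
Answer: $47959$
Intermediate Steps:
$B = -1254$
$- \left(-1\right) 49213 + B = - \left(-1\right) 49213 - 1254 = \left(-1\right) \left(-49213\right) - 1254 = 49213 - 1254 = 47959$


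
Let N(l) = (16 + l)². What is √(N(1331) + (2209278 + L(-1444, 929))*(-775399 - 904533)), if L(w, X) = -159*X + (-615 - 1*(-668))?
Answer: I*√3463379595431 ≈ 1.861e+6*I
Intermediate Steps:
L(w, X) = 53 - 159*X (L(w, X) = -159*X + (-615 + 668) = -159*X + 53 = 53 - 159*X)
√(N(1331) + (2209278 + L(-1444, 929))*(-775399 - 904533)) = √((16 + 1331)² + (2209278 + (53 - 159*929))*(-775399 - 904533)) = √(1347² + (2209278 + (53 - 147711))*(-1679932)) = √(1814409 + (2209278 - 147658)*(-1679932)) = √(1814409 + 2061620*(-1679932)) = √(1814409 - 3463381409840) = √(-3463379595431) = I*√3463379595431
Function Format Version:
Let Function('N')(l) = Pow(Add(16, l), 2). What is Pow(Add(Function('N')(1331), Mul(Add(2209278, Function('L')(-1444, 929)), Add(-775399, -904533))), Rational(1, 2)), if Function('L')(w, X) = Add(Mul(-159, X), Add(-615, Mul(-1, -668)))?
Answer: Mul(I, Pow(3463379595431, Rational(1, 2))) ≈ Mul(1.8610e+6, I)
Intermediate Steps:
Function('L')(w, X) = Add(53, Mul(-159, X)) (Function('L')(w, X) = Add(Mul(-159, X), Add(-615, 668)) = Add(Mul(-159, X), 53) = Add(53, Mul(-159, X)))
Pow(Add(Function('N')(1331), Mul(Add(2209278, Function('L')(-1444, 929)), Add(-775399, -904533))), Rational(1, 2)) = Pow(Add(Pow(Add(16, 1331), 2), Mul(Add(2209278, Add(53, Mul(-159, 929))), Add(-775399, -904533))), Rational(1, 2)) = Pow(Add(Pow(1347, 2), Mul(Add(2209278, Add(53, -147711)), -1679932)), Rational(1, 2)) = Pow(Add(1814409, Mul(Add(2209278, -147658), -1679932)), Rational(1, 2)) = Pow(Add(1814409, Mul(2061620, -1679932)), Rational(1, 2)) = Pow(Add(1814409, -3463381409840), Rational(1, 2)) = Pow(-3463379595431, Rational(1, 2)) = Mul(I, Pow(3463379595431, Rational(1, 2)))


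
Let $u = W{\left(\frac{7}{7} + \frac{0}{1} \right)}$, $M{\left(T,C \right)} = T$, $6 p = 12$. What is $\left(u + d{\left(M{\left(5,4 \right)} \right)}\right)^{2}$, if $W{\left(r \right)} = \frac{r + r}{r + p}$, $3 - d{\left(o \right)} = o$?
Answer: $\frac{16}{9} \approx 1.7778$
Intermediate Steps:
$p = 2$ ($p = \frac{1}{6} \cdot 12 = 2$)
$d{\left(o \right)} = 3 - o$
$W{\left(r \right)} = \frac{2 r}{2 + r}$ ($W{\left(r \right)} = \frac{r + r}{r + 2} = \frac{2 r}{2 + r}$)
$u = \frac{2}{3}$ ($u = \frac{2 \left(\frac{7}{7} + \frac{0}{1}\right)}{2 + \left(\frac{7}{7} + \frac{0}{1}\right)} = \frac{2 \left(7 \cdot \frac{1}{7} + 0 \cdot 1\right)}{2 + \left(7 \cdot \frac{1}{7} + 0 \cdot 1\right)} = \frac{2 \left(1 + 0\right)}{2 + \left(1 + 0\right)} = 2 \cdot 1 \frac{1}{2 + 1} = 2 \cdot 1 \cdot \frac{1}{3} = \frac{2}{3} \approx 0.66667$)
$\left(u + d{\left(M{\left(5,4 \right)} \right)}\right)^{2} = \left(\frac{2}{3} + \left(3 - 5\right)\right)^{2} = \left(\frac{2}{3} - 2\right)^{2} = \left(- \frac{4}{3}\right)^{2} = \frac{16}{9}$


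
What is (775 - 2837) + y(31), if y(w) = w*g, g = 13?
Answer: -1659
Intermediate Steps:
y(w) = 13*w (y(w) = w*13 = 13*w)
(775 - 2837) + y(31) = (775 - 2837) + 13*31 = -2062 + 403 = -1659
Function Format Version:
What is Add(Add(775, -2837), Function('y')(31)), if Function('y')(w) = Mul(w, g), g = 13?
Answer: -1659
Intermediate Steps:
Function('y')(w) = Mul(13, w) (Function('y')(w) = Mul(w, 13) = Mul(13, w))
Add(Add(775, -2837), Function('y')(31)) = Add(Add(775, -2837), Mul(13, 31)) = Add(-2062, 403) = -1659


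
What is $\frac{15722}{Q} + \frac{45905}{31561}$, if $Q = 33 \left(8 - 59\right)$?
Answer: $- \frac{418943927}{53117163} \approx -7.8872$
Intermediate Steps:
$Q = -1683$ ($Q = 33 \left(-51\right) = -1683$)
$\frac{15722}{Q} + \frac{45905}{31561} = \frac{15722}{-1683} + \frac{45905}{31561} = 15722 \left(- \frac{1}{1683}\right) + 45905 \cdot \frac{1}{31561} = - \frac{15722}{1683} + \frac{45905}{31561} = - \frac{418943927}{53117163}$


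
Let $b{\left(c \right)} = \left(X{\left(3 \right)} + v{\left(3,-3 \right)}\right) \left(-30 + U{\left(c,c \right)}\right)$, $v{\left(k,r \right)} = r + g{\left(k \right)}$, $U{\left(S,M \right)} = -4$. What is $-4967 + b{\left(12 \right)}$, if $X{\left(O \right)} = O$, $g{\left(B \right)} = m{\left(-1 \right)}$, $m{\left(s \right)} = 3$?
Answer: $-5069$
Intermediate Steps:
$g{\left(B \right)} = 3$
$v{\left(k,r \right)} = 3 + r$ ($v{\left(k,r \right)} = r + 3 = 3 + r$)
$b{\left(c \right)} = -102$ ($b{\left(c \right)} = \left(3 + \left(3 - 3\right)\right) \left(-30 - 4\right) = \left(3 + 0\right) \left(-34\right) = 3 \left(-34\right) = -102$)
$-4967 + b{\left(12 \right)} = -4967 - 102 = -5069$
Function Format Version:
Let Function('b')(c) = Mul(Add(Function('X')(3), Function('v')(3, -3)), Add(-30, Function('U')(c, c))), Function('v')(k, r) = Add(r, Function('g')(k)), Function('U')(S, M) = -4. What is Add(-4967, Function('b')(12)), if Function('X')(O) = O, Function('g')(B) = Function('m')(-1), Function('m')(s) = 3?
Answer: -5069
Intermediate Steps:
Function('g')(B) = 3
Function('v')(k, r) = Add(3, r) (Function('v')(k, r) = Add(r, 3) = Add(3, r))
Function('b')(c) = -102 (Function('b')(c) = Mul(Add(3, Add(3, -3)), Add(-30, -4)) = Mul(Add(3, 0), -34) = Mul(3, -34) = -102)
Add(-4967, Function('b')(12)) = Add(-4967, -102) = -5069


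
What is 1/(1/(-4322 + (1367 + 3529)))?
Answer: 574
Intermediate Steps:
1/(1/(-4322 + (1367 + 3529))) = 1/(1/(-4322 + 4896)) = 1/(1/574) = 574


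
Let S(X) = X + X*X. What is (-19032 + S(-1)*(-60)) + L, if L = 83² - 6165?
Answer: -18308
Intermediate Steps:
S(X) = X + X²
L = 724 (L = 6889 - 6165 = 724)
(-19032 + S(-1)*(-60)) + L = (-19032 - (1 - 1)*(-60)) + 724 = (-19032 - 1*0*(-60)) + 724 = (-19032 + 0*(-60)) + 724 = (-19032 + 0) + 724 = -19032 + 724 = -18308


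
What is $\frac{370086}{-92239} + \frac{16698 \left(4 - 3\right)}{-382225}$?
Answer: $- \frac{142996328172}{35256051775} \approx -4.0559$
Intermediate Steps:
$\frac{370086}{-92239} + \frac{16698 \left(4 - 3\right)}{-382225} = 370086 \left(- \frac{1}{92239}\right) + 16698 \cdot 1 \left(- \frac{1}{382225}\right) = - \frac{370086}{92239} + 16698 \left(- \frac{1}{382225}\right) = - \frac{370086}{92239} - \frac{16698}{382225} = - \frac{142996328172}{35256051775}$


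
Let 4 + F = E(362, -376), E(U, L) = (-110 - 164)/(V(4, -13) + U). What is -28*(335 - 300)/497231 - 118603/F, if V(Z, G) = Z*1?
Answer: 1541724900857/61727677 ≈ 24976.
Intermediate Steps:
V(Z, G) = Z
E(U, L) = -274/(4 + U) (E(U, L) = (-110 - 164)/(4 + U) = -274/(4 + U))
F = -869/183 (F = -4 - 274/(4 + 362) = -4 - 274/366 = -4 - 274*1/366 = -4 - 137/183 = -869/183 ≈ -4.7486)
-28*(335 - 300)/497231 - 118603/F = -28*(335 - 300)/497231 - 118603/(-869/183) = -28*35*(1/497231) - 118603*(-183/869) = -980*1/497231 + 21704349/869 = -140/71033 + 21704349/869 = 1541724900857/61727677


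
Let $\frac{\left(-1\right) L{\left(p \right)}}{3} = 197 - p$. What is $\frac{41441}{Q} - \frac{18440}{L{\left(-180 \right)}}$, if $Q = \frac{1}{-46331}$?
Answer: $- \frac{2171523341761}{1131} \approx -1.92 \cdot 10^{9}$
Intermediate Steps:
$L{\left(p \right)} = -591 + 3 p$ ($L{\left(p \right)} = - 3 \left(197 - p\right) = -591 + 3 p$)
$Q = - \frac{1}{46331} \approx -2.1584 \cdot 10^{-5}$
$\frac{41441}{Q} - \frac{18440}{L{\left(-180 \right)}} = \frac{41441}{- \frac{1}{46331}} - \frac{18440}{-591 + 3 \left(-180\right)} = 41441 \left(-46331\right) - \frac{18440}{-591 - 540} = -1920002971 - \frac{18440}{-1131} = -1920002971 - - \frac{18440}{1131} = -1920002971 + \frac{18440}{1131} = - \frac{2171523341761}{1131}$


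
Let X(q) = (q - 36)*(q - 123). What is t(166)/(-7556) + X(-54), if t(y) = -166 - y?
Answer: 30091853/1889 ≈ 15930.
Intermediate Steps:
X(q) = (-123 + q)*(-36 + q) (X(q) = (-36 + q)*(-123 + q) = (-123 + q)*(-36 + q))
t(166)/(-7556) + X(-54) = (-166 - 1*166)/(-7556) + (4428 + (-54)**2 - 159*(-54)) = (-166 - 166)*(-1/7556) + (4428 + 2916 + 8586) = -332*(-1/7556) + 15930 = 83/1889 + 15930 = 30091853/1889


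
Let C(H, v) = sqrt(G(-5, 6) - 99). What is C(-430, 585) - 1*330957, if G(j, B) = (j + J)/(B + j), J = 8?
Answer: -330957 + 4*I*sqrt(6) ≈ -3.3096e+5 + 9.798*I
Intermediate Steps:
G(j, B) = (8 + j)/(B + j) (G(j, B) = (j + 8)/(B + j) = (8 + j)/(B + j))
C(H, v) = 4*I*sqrt(6) (C(H, v) = sqrt((8 - 5)/(6 - 5) - 99) = sqrt(3/1 - 99) = sqrt(1*3 - 99) = sqrt(3 - 99) = sqrt(-96) = 4*I*sqrt(6))
C(-430, 585) - 1*330957 = 4*I*sqrt(6) - 1*330957 = 4*I*sqrt(6) - 330957 = -330957 + 4*I*sqrt(6)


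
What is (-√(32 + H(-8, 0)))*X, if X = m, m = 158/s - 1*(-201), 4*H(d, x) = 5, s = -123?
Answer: -24565*√133/246 ≈ -1151.6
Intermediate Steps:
H(d, x) = 5/4 (H(d, x) = (¼)*5 = 5/4)
m = 24565/123 (m = 158/(-123) - 1*(-201) = 158*(-1/123) + 201 = -158/123 + 201 = 24565/123 ≈ 199.72)
X = 24565/123 ≈ 199.72
(-√(32 + H(-8, 0)))*X = -√(32 + 5/4)*(24565/123) = -√(133/4)*(24565/123) = -√133/2*(24565/123) = -24565*√133/246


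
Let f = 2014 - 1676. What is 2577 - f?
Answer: 2239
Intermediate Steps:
f = 338
2577 - f = 2577 - 1*338 = 2577 - 338 = 2239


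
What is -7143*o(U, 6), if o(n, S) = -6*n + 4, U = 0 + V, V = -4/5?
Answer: -314292/5 ≈ -62858.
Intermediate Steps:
V = -⅘ (V = -4*⅕ = -⅘ ≈ -0.80000)
U = -⅘ (U = 0 - ⅘ = -⅘ ≈ -0.80000)
o(n, S) = 4 - 6*n
-7143*o(U, 6) = -7143*(4 - 6*(-⅘)) = -7143*(4 + 24/5) = -7143*44/5 = -314292/5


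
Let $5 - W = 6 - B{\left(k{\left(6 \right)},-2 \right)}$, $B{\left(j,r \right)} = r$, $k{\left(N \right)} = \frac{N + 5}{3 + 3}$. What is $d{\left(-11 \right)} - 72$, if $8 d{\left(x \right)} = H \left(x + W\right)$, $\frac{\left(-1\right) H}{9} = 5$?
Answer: $\frac{27}{4} \approx 6.75$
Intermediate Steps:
$H = -45$ ($H = \left(-9\right) 5 = -45$)
$k{\left(N \right)} = \frac{5}{6} + \frac{N}{6}$ ($k{\left(N \right)} = \frac{5 + N}{6} = \left(5 + N\right) \frac{1}{6} = \frac{5}{6} + \frac{N}{6}$)
$W = -3$ ($W = 5 - \left(6 - -2\right) = 5 - \left(6 + 2\right) = 5 - 8 = -3$)
$d{\left(x \right)} = \frac{135}{8} - \frac{45 x}{8}$ ($d{\left(x \right)} = \frac{\left(-45\right) \left(x - 3\right)}{8} = \frac{\left(-45\right) \left(-3 + x\right)}{8} = \frac{135 - 45 x}{8} = \frac{135}{8} - \frac{45 x}{8}$)
$d{\left(-11 \right)} - 72 = \left(\frac{135}{8} - - \frac{495}{8}\right) - 72 = \left(\frac{135}{8} + \frac{495}{8}\right) - 72 = \frac{315}{4} - 72 = \frac{27}{4}$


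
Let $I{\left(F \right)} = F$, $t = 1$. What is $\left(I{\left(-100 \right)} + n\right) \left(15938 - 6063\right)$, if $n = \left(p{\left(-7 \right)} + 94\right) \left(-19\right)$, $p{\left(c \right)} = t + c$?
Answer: $-17498500$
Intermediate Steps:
$p{\left(c \right)} = 1 + c$
$n = -1672$ ($n = \left(\left(1 - 7\right) + 94\right) \left(-19\right) = \left(-6 + 94\right) \left(-19\right) = 88 \left(-19\right) = -1672$)
$\left(I{\left(-100 \right)} + n\right) \left(15938 - 6063\right) = \left(-100 - 1672\right) \left(15938 - 6063\right) = \left(-1772\right) 9875 = -17498500$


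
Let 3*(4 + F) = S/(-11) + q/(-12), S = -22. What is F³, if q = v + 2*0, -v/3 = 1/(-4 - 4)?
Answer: -1225043/32768 ≈ -37.385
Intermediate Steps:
v = 3/8 (v = -3/(-4 - 4) = -3/(-8) = -3*(-⅛) = 3/8 ≈ 0.37500)
q = 3/8 (q = 3/8 + 2*0 = 3/8 + 0 = 3/8 ≈ 0.37500)
F = -107/32 (F = -4 + (-22/(-11) + (3/8)/(-12))/3 = -4 + (-22*(-1/11) + (3/8)*(-1/12))/3 = -4 + (2 - 1/32)/3 = -4 + (⅓)*(63/32) = -4 + 21/32 = -107/32 ≈ -3.3438)
F³ = (-107/32)³ = -1225043/32768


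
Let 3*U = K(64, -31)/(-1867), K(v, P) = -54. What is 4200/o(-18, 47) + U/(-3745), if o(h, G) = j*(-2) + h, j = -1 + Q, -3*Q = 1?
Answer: -44049064914/160814045 ≈ -273.91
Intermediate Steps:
Q = -1/3 (Q = -1/3*1 = -1/3 ≈ -0.33333)
j = -4/3 (j = -1 - 1/3 = -4/3 ≈ -1.3333)
o(h, G) = 8/3 + h (o(h, G) = -4/3*(-2) + h = 8/3 + h)
U = 18/1867 (U = (-54/(-1867))/3 = (-54*(-1/1867))/3 = (1/3)*(54/1867) = 18/1867 ≈ 0.0096411)
4200/o(-18, 47) + U/(-3745) = 4200/(8/3 - 18) + (18/1867)/(-3745) = 4200/(-46/3) + (18/1867)*(-1/3745) = 4200*(-3/46) - 18/6991915 = -6300/23 - 18/6991915 = -44049064914/160814045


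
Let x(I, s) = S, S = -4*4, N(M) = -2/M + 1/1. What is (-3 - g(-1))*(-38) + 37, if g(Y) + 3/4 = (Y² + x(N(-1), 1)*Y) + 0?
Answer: 1537/2 ≈ 768.50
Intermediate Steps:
N(M) = 1 - 2/M (N(M) = -2/M + 1*1 = -2/M + 1 = 1 - 2/M)
S = -16
x(I, s) = -16
g(Y) = -¾ + Y² - 16*Y (g(Y) = -¾ + ((Y² - 16*Y) + 0) = -¾ + (Y² - 16*Y) = -¾ + Y² - 16*Y)
(-3 - g(-1))*(-38) + 37 = (-3 - (-¾ + (-1)² - 16*(-1)))*(-38) + 37 = (-3 - (-¾ + 1 + 16))*(-38) + 37 = (-3 - 1*65/4)*(-38) + 37 = (-3 - 65/4)*(-38) + 37 = -77/4*(-38) + 37 = 1463/2 + 37 = 1537/2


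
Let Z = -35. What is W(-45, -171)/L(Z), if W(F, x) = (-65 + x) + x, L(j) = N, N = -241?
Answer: 407/241 ≈ 1.6888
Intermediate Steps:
L(j) = -241
W(F, x) = -65 + 2*x
W(-45, -171)/L(Z) = (-65 + 2*(-171))/(-241) = (-65 - 342)*(-1/241) = -407*(-1/241) = 407/241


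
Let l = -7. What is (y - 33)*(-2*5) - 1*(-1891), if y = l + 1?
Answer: 2281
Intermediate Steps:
y = -6 (y = -7 + 1 = -6)
(y - 33)*(-2*5) - 1*(-1891) = (-6 - 33)*(-2*5) - 1*(-1891) = -39*(-10) + 1891 = 390 + 1891 = 2281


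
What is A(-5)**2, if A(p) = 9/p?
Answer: 81/25 ≈ 3.2400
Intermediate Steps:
A(-5)**2 = (9/(-5))**2 = (9*(-1/5))**2 = (-9/5)**2 = 81/25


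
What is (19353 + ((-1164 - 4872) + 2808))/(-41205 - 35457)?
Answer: -5375/25554 ≈ -0.21034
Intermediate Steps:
(19353 + ((-1164 - 4872) + 2808))/(-41205 - 35457) = (19353 + (-6036 + 2808))/(-76662) = (19353 - 3228)*(-1/76662) = 16125*(-1/76662) = -5375/25554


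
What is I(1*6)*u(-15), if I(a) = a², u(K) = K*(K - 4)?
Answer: 10260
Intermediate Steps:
u(K) = K*(-4 + K)
I(1*6)*u(-15) = (1*6)²*(-15*(-4 - 15)) = 6²*(-15*(-19)) = 36*285 = 10260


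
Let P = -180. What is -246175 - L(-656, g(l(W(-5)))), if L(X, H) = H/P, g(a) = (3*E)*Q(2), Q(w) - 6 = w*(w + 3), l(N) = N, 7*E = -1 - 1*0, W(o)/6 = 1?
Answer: -25848379/105 ≈ -2.4618e+5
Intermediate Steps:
W(o) = 6 (W(o) = 6*1 = 6)
E = -1/7 (E = (-1 - 1*0)/7 = (-1 + 0)/7 = (1/7)*(-1) = -1/7 ≈ -0.14286)
Q(w) = 6 + w*(3 + w) (Q(w) = 6 + w*(w + 3) = 6 + w*(3 + w))
g(a) = -48/7 (g(a) = (3*(-1/7))*(6 + 2**2 + 3*2) = -3*(6 + 4 + 6)/7 = -3/7*16 = -48/7)
L(X, H) = -H/180 (L(X, H) = H/(-180) = H*(-1/180) = -H/180)
-246175 - L(-656, g(l(W(-5)))) = -246175 - (-1)*(-48)/(180*7) = -246175 - 1*4/105 = -246175 - 4/105 = -25848379/105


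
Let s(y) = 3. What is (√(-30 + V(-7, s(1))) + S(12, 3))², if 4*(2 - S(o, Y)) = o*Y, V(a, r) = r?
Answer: 22 - 42*I*√3 ≈ 22.0 - 72.746*I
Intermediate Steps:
S(o, Y) = 2 - Y*o/4 (S(o, Y) = 2 - o*Y/4 = 2 - Y*o/4)
(√(-30 + V(-7, s(1))) + S(12, 3))² = (√(-30 + 3) + (2 - ¼*3*12))² = (√(-27) + (2 - 9))² = (3*I*√3 - 7)² = (-7 + 3*I*√3)²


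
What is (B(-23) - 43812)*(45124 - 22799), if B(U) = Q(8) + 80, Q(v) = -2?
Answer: -976361550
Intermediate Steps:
B(U) = 78 (B(U) = -2 + 80 = 78)
(B(-23) - 43812)*(45124 - 22799) = (78 - 43812)*(45124 - 22799) = -43734*22325 = -976361550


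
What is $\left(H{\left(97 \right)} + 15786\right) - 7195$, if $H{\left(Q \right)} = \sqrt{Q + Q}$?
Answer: $8591 + \sqrt{194} \approx 8604.9$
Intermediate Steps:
$H{\left(Q \right)} = \sqrt{2} \sqrt{Q}$ ($H{\left(Q \right)} = \sqrt{2 Q} = \sqrt{2} \sqrt{Q}$)
$\left(H{\left(97 \right)} + 15786\right) - 7195 = \left(\sqrt{2} \sqrt{97} + 15786\right) - 7195 = \left(\sqrt{194} + 15786\right) - 7195 = \left(15786 + \sqrt{194}\right) - 7195 = 8591 + \sqrt{194}$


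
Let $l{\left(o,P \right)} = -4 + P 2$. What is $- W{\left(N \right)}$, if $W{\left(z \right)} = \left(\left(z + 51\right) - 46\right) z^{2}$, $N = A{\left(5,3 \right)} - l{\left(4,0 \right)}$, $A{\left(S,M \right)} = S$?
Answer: $-1134$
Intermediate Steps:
$l{\left(o,P \right)} = -4 + 2 P$
$N = 9$ ($N = 5 - \left(-4 + 2 \cdot 0\right) = 5 - \left(-4 + 0\right) = 5 - -4 = 5 + 4 = 9$)
$W{\left(z \right)} = z^{2} \left(5 + z\right)$ ($W{\left(z \right)} = \left(\left(51 + z\right) - 46\right) z^{2} = \left(5 + z\right) z^{2} = z^{2} \left(5 + z\right)$)
$- W{\left(N \right)} = - 9^{2} \left(5 + 9\right) = - 81 \cdot 14 = \left(-1\right) 1134 = -1134$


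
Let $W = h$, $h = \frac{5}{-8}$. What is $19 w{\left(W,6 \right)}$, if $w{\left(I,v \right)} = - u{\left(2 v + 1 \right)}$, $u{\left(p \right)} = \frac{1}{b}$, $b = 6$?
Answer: $- \frac{19}{6} \approx -3.1667$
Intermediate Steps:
$u{\left(p \right)} = \frac{1}{6}$
$h = - \frac{5}{8}$ ($h = 5 \left(- \frac{1}{8}\right) = - \frac{5}{8} \approx -0.625$)
$W = - \frac{5}{8} \approx -0.625$
$w{\left(I,v \right)} = - \frac{1}{6}$ ($w{\left(I,v \right)} = \left(-1\right) \frac{1}{6} = - \frac{1}{6}$)
$19 w{\left(W,6 \right)} = 19 \left(- \frac{1}{6}\right) = - \frac{19}{6}$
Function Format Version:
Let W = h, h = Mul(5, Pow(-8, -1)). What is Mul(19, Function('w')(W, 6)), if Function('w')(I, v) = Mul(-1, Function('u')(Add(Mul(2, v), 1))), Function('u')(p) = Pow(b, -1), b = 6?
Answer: Rational(-19, 6) ≈ -3.1667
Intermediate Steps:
Function('u')(p) = Rational(1, 6) (Function('u')(p) = Pow(6, -1) = Rational(1, 6))
h = Rational(-5, 8) (h = Mul(5, Rational(-1, 8)) = Rational(-5, 8) ≈ -0.62500)
W = Rational(-5, 8) ≈ -0.62500
Function('w')(I, v) = Rational(-1, 6) (Function('w')(I, v) = Mul(-1, Rational(1, 6)) = Rational(-1, 6))
Mul(19, Function('w')(W, 6)) = Mul(19, Rational(-1, 6)) = Rational(-19, 6)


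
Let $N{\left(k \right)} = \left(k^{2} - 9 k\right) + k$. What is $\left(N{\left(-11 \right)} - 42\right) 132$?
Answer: $22044$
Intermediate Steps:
$N{\left(k \right)} = k^{2} - 8 k$
$\left(N{\left(-11 \right)} - 42\right) 132 = \left(- 11 \left(-8 - 11\right) - 42\right) 132 = \left(\left(-11\right) \left(-19\right) - 42\right) 132 = \left(209 - 42\right) 132 = 167 \cdot 132 = 22044$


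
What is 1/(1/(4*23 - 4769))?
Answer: -4677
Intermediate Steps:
1/(1/(4*23 - 4769)) = 1/(1/(92 - 4769)) = 1/(1/(-4677)) = 1/(-1/4677) = -4677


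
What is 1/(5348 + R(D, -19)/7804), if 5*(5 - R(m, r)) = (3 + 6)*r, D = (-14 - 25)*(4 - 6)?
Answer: 9755/52169789 ≈ 0.00018699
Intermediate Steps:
D = 78 (D = -39*(-2) = 78)
R(m, r) = 5 - 9*r/5 (R(m, r) = 5 - (3 + 6)*r/5 = 5 - 9*r/5)
1/(5348 + R(D, -19)/7804) = 1/(5348 + (5 - 9/5*(-19))/7804) = 1/(5348 + (5 + 171/5)*(1/7804)) = 1/(5348 + (196/5)*(1/7804)) = 1/(5348 + 49/9755) = 1/(52169789/9755) = 9755/52169789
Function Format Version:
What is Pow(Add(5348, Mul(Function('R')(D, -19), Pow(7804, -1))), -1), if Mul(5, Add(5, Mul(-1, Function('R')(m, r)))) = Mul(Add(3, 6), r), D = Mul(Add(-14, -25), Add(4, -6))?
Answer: Rational(9755, 52169789) ≈ 0.00018699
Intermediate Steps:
D = 78 (D = Mul(-39, -2) = 78)
Function('R')(m, r) = Add(5, Mul(Rational(-9, 5), r)) (Function('R')(m, r) = Add(5, Mul(Rational(-1, 5), Mul(Add(3, 6), r))) = Add(5, Mul(Rational(-1, 5), Mul(9, r))) = Add(5, Mul(Rational(-9, 5), r)))
Pow(Add(5348, Mul(Function('R')(D, -19), Pow(7804, -1))), -1) = Pow(Add(5348, Mul(Add(5, Mul(Rational(-9, 5), -19)), Pow(7804, -1))), -1) = Pow(Add(5348, Mul(Add(5, Rational(171, 5)), Rational(1, 7804))), -1) = Pow(Add(5348, Mul(Rational(196, 5), Rational(1, 7804))), -1) = Pow(Add(5348, Rational(49, 9755)), -1) = Pow(Rational(52169789, 9755), -1) = Rational(9755, 52169789)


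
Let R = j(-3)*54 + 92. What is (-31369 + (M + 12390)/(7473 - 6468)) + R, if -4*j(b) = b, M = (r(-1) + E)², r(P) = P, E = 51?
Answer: -12551117/402 ≈ -31222.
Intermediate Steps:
M = 2500 (M = (-1 + 51)² = 50² = 2500)
j(b) = -b/4
R = 265/2 (R = -¼*(-3)*54 + 92 = (¾)*54 + 92 = 81/2 + 92 = 265/2 ≈ 132.50)
(-31369 + (M + 12390)/(7473 - 6468)) + R = (-31369 + (2500 + 12390)/(7473 - 6468)) + 265/2 = (-31369 + 14890/1005) + 265/2 = (-31369 + 14890*(1/1005)) + 265/2 = (-31369 + 2978/201) + 265/2 = -6302191/201 + 265/2 = -12551117/402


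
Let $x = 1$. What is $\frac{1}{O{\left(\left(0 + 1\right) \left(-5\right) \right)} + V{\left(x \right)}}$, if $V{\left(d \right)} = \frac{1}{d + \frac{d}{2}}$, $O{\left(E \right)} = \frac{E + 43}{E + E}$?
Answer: $- \frac{15}{47} \approx -0.31915$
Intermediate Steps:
$O{\left(E \right)} = \frac{43 + E}{2 E}$
$V{\left(d \right)} = \frac{2}{3 d}$ ($V{\left(d \right)} = \frac{1}{d + d \frac{1}{2}} = \frac{1}{d + \frac{d}{2}} = \frac{1}{\frac{3}{2} d} = \frac{2}{3 d}$)
$\frac{1}{O{\left(\left(0 + 1\right) \left(-5\right) \right)} + V{\left(x \right)}} = \frac{1}{\frac{43 + \left(0 + 1\right) \left(-5\right)}{2 \left(0 + 1\right) \left(-5\right)} + \frac{2}{3 \cdot 1}} = \frac{1}{\frac{43 + 1 \left(-5\right)}{2 \cdot 1 \left(-5\right)} + \frac{2}{3} \cdot 1} = \frac{1}{\frac{43 - 5}{2 \left(-5\right)} + \frac{2}{3}} = \frac{1}{\frac{1}{2} \left(- \frac{1}{5}\right) 38 + \frac{2}{3}} = \frac{1}{- \frac{19}{5} + \frac{2}{3}} = \frac{1}{- \frac{47}{15}} = - \frac{15}{47}$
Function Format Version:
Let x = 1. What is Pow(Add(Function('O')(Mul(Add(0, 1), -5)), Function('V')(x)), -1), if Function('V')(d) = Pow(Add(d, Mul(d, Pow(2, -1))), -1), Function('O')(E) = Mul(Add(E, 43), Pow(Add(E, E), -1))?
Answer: Rational(-15, 47) ≈ -0.31915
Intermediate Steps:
Function('O')(E) = Mul(Rational(1, 2), Pow(E, -1), Add(43, E)) (Function('O')(E) = Mul(Add(43, E), Pow(Mul(2, E), -1)) = Mul(Add(43, E), Mul(Rational(1, 2), Pow(E, -1))) = Mul(Rational(1, 2), Pow(E, -1), Add(43, E)))
Function('V')(d) = Mul(Rational(2, 3), Pow(d, -1)) (Function('V')(d) = Pow(Add(d, Mul(d, Rational(1, 2))), -1) = Pow(Add(d, Mul(Rational(1, 2), d)), -1) = Pow(Mul(Rational(3, 2), d), -1) = Mul(Rational(2, 3), Pow(d, -1)))
Pow(Add(Function('O')(Mul(Add(0, 1), -5)), Function('V')(x)), -1) = Pow(Add(Mul(Rational(1, 2), Pow(Mul(Add(0, 1), -5), -1), Add(43, Mul(Add(0, 1), -5))), Mul(Rational(2, 3), Pow(1, -1))), -1) = Pow(Add(Mul(Rational(1, 2), Pow(Mul(1, -5), -1), Add(43, Mul(1, -5))), Mul(Rational(2, 3), 1)), -1) = Pow(Add(Mul(Rational(1, 2), Pow(-5, -1), Add(43, -5)), Rational(2, 3)), -1) = Pow(Add(Mul(Rational(1, 2), Rational(-1, 5), 38), Rational(2, 3)), -1) = Pow(Add(Rational(-19, 5), Rational(2, 3)), -1) = Pow(Rational(-47, 15), -1) = Rational(-15, 47)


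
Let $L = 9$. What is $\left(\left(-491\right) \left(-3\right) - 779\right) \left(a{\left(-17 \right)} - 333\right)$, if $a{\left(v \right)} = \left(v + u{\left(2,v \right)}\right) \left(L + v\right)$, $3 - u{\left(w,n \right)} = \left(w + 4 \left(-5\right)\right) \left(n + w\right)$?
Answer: $1345666$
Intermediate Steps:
$u{\left(w,n \right)} = 3 - \left(-20 + w\right) \left(n + w\right)$ ($u{\left(w,n \right)} = 3 - \left(w + 4 \left(-5\right)\right) \left(n + w\right) = 3 - \left(w - 20\right) \left(n + w\right) = 3 - \left(-20 + w\right) \left(n + w\right)$)
$a{\left(v \right)} = \left(9 + v\right) \left(39 + 19 v\right)$ ($a{\left(v \right)} = \left(v + \left(3 - 2^{2} + 20 v + 20 \cdot 2 - v 2\right)\right) \left(9 + v\right) = \left(v + \left(3 - 4 + 20 v + 40 - 2 v\right)\right) \left(9 + v\right) = \left(v + \left(39 + 18 v\right)\right) \left(9 + v\right) = \left(39 + 19 v\right) \left(9 + v\right) = \left(9 + v\right) \left(39 + 19 v\right)$)
$\left(\left(-491\right) \left(-3\right) - 779\right) \left(a{\left(-17 \right)} - 333\right) = \left(\left(-491\right) \left(-3\right) - 779\right) \left(\left(351 + 19 \left(-17\right)^{2} + 210 \left(-17\right)\right) - 333\right) = \left(1473 - 779\right) \left(\left(351 + 19 \cdot 289 - 3570\right) - 333\right) = 694 \left(\left(351 + 5491 - 3570\right) - 333\right) = 694 \left(2272 - 333\right) = 694 \cdot 1939 = 1345666$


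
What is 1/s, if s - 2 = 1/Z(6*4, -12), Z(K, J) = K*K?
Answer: 576/1153 ≈ 0.49957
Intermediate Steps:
Z(K, J) = K**2
s = 1153/576 (s = 2 + 1/((6*4)**2) = 2 + 1/(24**2) = 2 + 1/576 = 1153/576 ≈ 2.0017)
1/s = 1/(1153/576) = 576/1153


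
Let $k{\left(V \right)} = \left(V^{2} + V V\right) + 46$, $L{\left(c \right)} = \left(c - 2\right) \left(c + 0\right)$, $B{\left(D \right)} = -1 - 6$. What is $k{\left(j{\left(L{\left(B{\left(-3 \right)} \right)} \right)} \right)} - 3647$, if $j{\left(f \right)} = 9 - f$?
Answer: $2231$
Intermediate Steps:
$B{\left(D \right)} = -7$ ($B{\left(D \right)} = -1 - 6 = -7$)
$L{\left(c \right)} = c \left(-2 + c\right)$ ($L{\left(c \right)} = \left(-2 + c\right) c = c \left(-2 + c\right)$)
$k{\left(V \right)} = 46 + 2 V^{2}$ ($k{\left(V \right)} = \left(V^{2} + V^{2}\right) + 46 = 2 V^{2} + 46 = 46 + 2 V^{2}$)
$k{\left(j{\left(L{\left(B{\left(-3 \right)} \right)} \right)} \right)} - 3647 = \left(46 + 2 \left(9 - - 7 \left(-2 - 7\right)\right)^{2}\right) - 3647 = \left(46 + 2 \left(9 - \left(-7\right) \left(-9\right)\right)^{2}\right) - 3647 = \left(46 + 2 \left(9 - 63\right)^{2}\right) - 3647 = \left(46 + 2 \left(-54\right)^{2}\right) - 3647 = \left(46 + 2 \cdot 2916\right) - 3647 = \left(46 + 5832\right) - 3647 = 5878 - 3647 = 2231$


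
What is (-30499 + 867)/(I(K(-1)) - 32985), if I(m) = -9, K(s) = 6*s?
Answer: 14816/16497 ≈ 0.89810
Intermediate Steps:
(-30499 + 867)/(I(K(-1)) - 32985) = (-30499 + 867)/(-9 - 32985) = -29632/(-32994) = -29632*(-1/32994) = 14816/16497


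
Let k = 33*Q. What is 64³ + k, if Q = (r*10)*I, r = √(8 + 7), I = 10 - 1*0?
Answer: 262144 + 3300*√15 ≈ 2.7493e+5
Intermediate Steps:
I = 10 (I = 10 + 0 = 10)
r = √15 ≈ 3.8730
Q = 100*√15 (Q = (√15*10)*10 = (10*√15)*10 = 100*√15 ≈ 387.30)
k = 3300*√15 (k = 33*(100*√15) = 3300*√15 ≈ 12781.)
64³ + k = 64³ + 3300*√15 = 262144 + 3300*√15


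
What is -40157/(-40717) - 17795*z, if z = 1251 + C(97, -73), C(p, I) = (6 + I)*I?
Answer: -4450241429973/40717 ≈ -1.0930e+8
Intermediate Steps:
C(p, I) = I*(6 + I)
z = 6142 (z = 1251 - 73*(6 - 73) = 1251 - 73*(-67) = 1251 + 4891 = 6142)
-40157/(-40717) - 17795*z = -40157/(-40717) - 17795/(1/6142) = -40157*(-1/40717) - 17795/1/6142 = 40157/40717 - 17795*6142 = 40157/40717 - 109296890 = -4450241429973/40717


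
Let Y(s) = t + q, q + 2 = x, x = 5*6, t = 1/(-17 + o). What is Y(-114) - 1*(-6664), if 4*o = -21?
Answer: 595584/89 ≈ 6692.0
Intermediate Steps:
o = -21/4 (o = (1/4)*(-21) = -21/4 ≈ -5.2500)
t = -4/89 (t = 1/(-17 - 21/4) = 1/(-89/4) = -4/89 ≈ -0.044944)
x = 30
q = 28 (q = -2 + 30 = 28)
Y(s) = 2488/89 (Y(s) = -4/89 + 28 = 2488/89)
Y(-114) - 1*(-6664) = 2488/89 - 1*(-6664) = 2488/89 + 6664 = 595584/89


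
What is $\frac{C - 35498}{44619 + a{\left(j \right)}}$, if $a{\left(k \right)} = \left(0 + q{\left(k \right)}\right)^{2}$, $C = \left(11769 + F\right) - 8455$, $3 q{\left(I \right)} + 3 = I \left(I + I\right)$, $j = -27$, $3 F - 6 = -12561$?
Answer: $- \frac{36369}{279844} \approx -0.12996$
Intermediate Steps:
$F = -4185$ ($F = 2 + \frac{1}{3} \left(-12561\right) = 2 - 4187 = -4185$)
$q{\left(I \right)} = -1 + \frac{2 I^{2}}{3}$ ($q{\left(I \right)} = -1 + \frac{I \left(I + I\right)}{3} = -1 + \frac{I 2 I}{3} = -1 + \frac{2 I^{2}}{3}$)
$C = -871$ ($C = \left(11769 - 4185\right) - 8455 = 7584 - 8455 = -871$)
$a{\left(k \right)} = \left(-1 + \frac{2 k^{2}}{3}\right)^{2}$ ($a{\left(k \right)} = \left(0 + \left(-1 + \frac{2 k^{2}}{3}\right)\right)^{2} = \left(-1 + \frac{2 k^{2}}{3}\right)^{2}$)
$\frac{C - 35498}{44619 + a{\left(j \right)}} = \frac{-871 - 35498}{44619 + \frac{\left(-3 + 2 \left(-27\right)^{2}\right)^{2}}{9}} = - \frac{36369}{44619 + \frac{\left(-3 + 2 \cdot 729\right)^{2}}{9}} = - \frac{36369}{44619 + \frac{\left(-3 + 1458\right)^{2}}{9}} = - \frac{36369}{44619 + \frac{1455^{2}}{9}} = - \frac{36369}{44619 + \frac{1}{9} \cdot 2117025} = - \frac{36369}{44619 + 235225} = - \frac{36369}{279844}$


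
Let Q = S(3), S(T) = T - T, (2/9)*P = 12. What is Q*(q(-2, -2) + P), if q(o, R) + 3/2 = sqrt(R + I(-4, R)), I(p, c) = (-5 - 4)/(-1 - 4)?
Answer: 0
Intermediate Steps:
P = 54 (P = (9/2)*12 = 54)
I(p, c) = 9/5 (I(p, c) = -9/(-5) = -9*(-1/5) = 9/5)
q(o, R) = -3/2 + sqrt(9/5 + R) (q(o, R) = -3/2 + sqrt(R + 9/5) = -3/2 + sqrt(9/5 + R))
S(T) = 0
Q = 0
Q*(q(-2, -2) + P) = 0*((-3/2 + sqrt(45 + 25*(-2))/5) + 54) = 0*((-3/2 + sqrt(45 - 50)/5) + 54) = 0*((-3/2 + sqrt(-5)/5) + 54) = 0*((-3/2 + (I*sqrt(5))/5) + 54) = 0*((-3/2 + I*sqrt(5)/5) + 54) = 0*(105/2 + I*sqrt(5)/5) = 0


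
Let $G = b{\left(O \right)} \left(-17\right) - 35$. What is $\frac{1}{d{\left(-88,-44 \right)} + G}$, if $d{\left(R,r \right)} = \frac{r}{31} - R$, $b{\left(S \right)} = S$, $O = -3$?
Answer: $\frac{31}{3180} \approx 0.0097484$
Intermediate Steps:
$d{\left(R,r \right)} = - R + \frac{r}{31}$ ($d{\left(R,r \right)} = r \frac{1}{31} - R = \frac{r}{31} - R = - R + \frac{r}{31}$)
$G = 16$ ($G = \left(-3\right) \left(-17\right) - 35 = 51 - 35 = 16$)
$\frac{1}{d{\left(-88,-44 \right)} + G} = \frac{1}{\left(\left(-1\right) \left(-88\right) + \frac{1}{31} \left(-44\right)\right) + 16} = \frac{1}{\left(88 - \frac{44}{31}\right) + 16} = \frac{1}{\frac{2684}{31} + 16} = \frac{1}{\frac{3180}{31}} = \frac{31}{3180}$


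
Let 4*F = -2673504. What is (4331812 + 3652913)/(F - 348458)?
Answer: -1140675/145262 ≈ -7.8525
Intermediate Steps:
F = -668376 (F = (¼)*(-2673504) = -668376)
(4331812 + 3652913)/(F - 348458) = (4331812 + 3652913)/(-668376 - 348458) = 7984725/(-1016834) = 7984725*(-1/1016834) = -1140675/145262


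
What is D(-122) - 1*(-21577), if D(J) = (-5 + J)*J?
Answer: 37071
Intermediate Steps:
D(J) = J*(-5 + J)
D(-122) - 1*(-21577) = -122*(-5 - 122) - 1*(-21577) = -122*(-127) + 21577 = 15494 + 21577 = 37071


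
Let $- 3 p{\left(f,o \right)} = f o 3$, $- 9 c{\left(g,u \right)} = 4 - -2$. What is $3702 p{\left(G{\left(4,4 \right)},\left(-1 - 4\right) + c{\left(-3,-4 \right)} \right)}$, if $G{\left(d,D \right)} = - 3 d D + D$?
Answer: $-923032$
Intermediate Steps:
$c{\left(g,u \right)} = - \frac{2}{3}$ ($c{\left(g,u \right)} = - \frac{4 - -2}{9} = - \frac{4 + 2}{9} = \left(- \frac{1}{9}\right) 6 = - \frac{2}{3}$)
$G{\left(d,D \right)} = D - 3 D d$ ($G{\left(d,D \right)} = - 3 D d + D = D - 3 D d$)
$p{\left(f,o \right)} = - f o$ ($p{\left(f,o \right)} = - \frac{f o 3}{3} = - \frac{3 f o}{3} = - f o$)
$3702 p{\left(G{\left(4,4 \right)},\left(-1 - 4\right) + c{\left(-3,-4 \right)} \right)} = 3702 \left(- 4 \left(1 - 12\right) \left(\left(-1 - 4\right) - \frac{2}{3}\right)\right) = 3702 \left(- 4 \left(1 - 12\right) \left(-5 - \frac{2}{3}\right)\right) = 3702 \left(\left(-1\right) 4 \left(-11\right) \left(- \frac{17}{3}\right)\right) = 3702 \left(\left(-1\right) \left(-44\right) \left(- \frac{17}{3}\right)\right) = 3702 \left(- \frac{748}{3}\right) = -923032$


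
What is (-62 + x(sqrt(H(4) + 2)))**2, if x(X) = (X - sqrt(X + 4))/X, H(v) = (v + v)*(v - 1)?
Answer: (1586 + sqrt(26)*sqrt(4 + sqrt(26)))**2/676 ≈ 3793.5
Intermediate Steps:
H(v) = 2*v*(-1 + v) (H(v) = (2*v)*(-1 + v) = 2*v*(-1 + v))
x(X) = (X - sqrt(4 + X))/X
(-62 + x(sqrt(H(4) + 2)))**2 = (-62 + (sqrt(2*4*(-1 + 4) + 2) - sqrt(4 + sqrt(2*4*(-1 + 4) + 2)))/(sqrt(2*4*(-1 + 4) + 2)))**2 = (-62 + (sqrt(2*4*3 + 2) - sqrt(4 + sqrt(2*4*3 + 2)))/(sqrt(2*4*3 + 2)))**2 = (-62 + (sqrt(24 + 2) - sqrt(4 + sqrt(24 + 2)))/(sqrt(24 + 2)))**2 = (-62 + (sqrt(26) - sqrt(4 + sqrt(26)))/(sqrt(26)))**2 = (-62 + (sqrt(26)/26)*(sqrt(26) - sqrt(4 + sqrt(26))))**2 = (-62 + sqrt(26)*(sqrt(26) - sqrt(4 + sqrt(26)))/26)**2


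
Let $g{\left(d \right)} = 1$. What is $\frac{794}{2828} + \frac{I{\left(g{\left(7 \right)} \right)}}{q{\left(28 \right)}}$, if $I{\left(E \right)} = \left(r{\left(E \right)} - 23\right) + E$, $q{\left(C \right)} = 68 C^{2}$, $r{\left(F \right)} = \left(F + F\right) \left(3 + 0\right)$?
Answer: $\frac{94385}{336532} \approx 0.28046$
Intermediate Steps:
$r{\left(F \right)} = 6 F$ ($r{\left(F \right)} = 2 F 3 = 6 F$)
$I{\left(E \right)} = -23 + 7 E$ ($I{\left(E \right)} = \left(6 E - 23\right) + E = \left(-23 + 6 E\right) + E = -23 + 7 E$)
$\frac{794}{2828} + \frac{I{\left(g{\left(7 \right)} \right)}}{q{\left(28 \right)}} = \frac{794}{2828} + \frac{-23 + 7 \cdot 1}{68 \cdot 28^{2}} = 794 \cdot \frac{1}{2828} + \frac{-23 + 7}{68 \cdot 784} = \frac{397}{1414} - \frac{16}{53312} = \frac{397}{1414} - \frac{1}{3332} = \frac{94385}{336532}$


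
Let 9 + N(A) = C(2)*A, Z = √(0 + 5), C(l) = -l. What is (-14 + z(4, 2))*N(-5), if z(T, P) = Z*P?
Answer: -14 + 2*√5 ≈ -9.5279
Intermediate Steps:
Z = √5 ≈ 2.2361
N(A) = -9 - 2*A (N(A) = -9 + (-1*2)*A = -9 - 2*A)
z(T, P) = P*√5 (z(T, P) = √5*P = P*√5)
(-14 + z(4, 2))*N(-5) = (-14 + 2*√5)*(-9 - 2*(-5)) = (-14 + 2*√5)*(-9 + 10) = (-14 + 2*√5)*1 = -14 + 2*√5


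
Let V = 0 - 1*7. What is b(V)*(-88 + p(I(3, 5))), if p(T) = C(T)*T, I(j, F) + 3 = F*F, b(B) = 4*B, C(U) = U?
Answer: -11088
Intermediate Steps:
V = -7 (V = 0 - 7 = -7)
I(j, F) = -3 + F² (I(j, F) = -3 + F*F = -3 + F²)
p(T) = T² (p(T) = T*T = T²)
b(V)*(-88 + p(I(3, 5))) = (4*(-7))*(-88 + (-3 + 5²)²) = -28*(-88 + (-3 + 25)²) = -28*(-88 + 22²) = -28*(-88 + 484) = -28*396 = -11088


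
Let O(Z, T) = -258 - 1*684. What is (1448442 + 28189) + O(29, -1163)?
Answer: 1475689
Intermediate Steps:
O(Z, T) = -942 (O(Z, T) = -258 - 684 = -942)
(1448442 + 28189) + O(29, -1163) = (1448442 + 28189) - 942 = 1476631 - 942 = 1475689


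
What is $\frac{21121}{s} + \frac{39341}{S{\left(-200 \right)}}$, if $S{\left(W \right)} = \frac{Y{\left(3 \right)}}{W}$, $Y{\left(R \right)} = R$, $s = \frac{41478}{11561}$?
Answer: $- \frac{36180517773}{13826} \approx -2.6168 \cdot 10^{6}$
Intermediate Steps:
$s = \frac{41478}{11561}$ ($s = 41478 \cdot \frac{1}{11561} = \frac{41478}{11561} \approx 3.5878$)
$S{\left(W \right)} = \frac{3}{W}$
$\frac{21121}{s} + \frac{39341}{S{\left(-200 \right)}} = \frac{21121}{\frac{41478}{11561}} + \frac{39341}{3 \frac{1}{-200}} = 21121 \cdot \frac{11561}{41478} + \frac{39341}{3 \left(- \frac{1}{200}\right)} = \frac{244179881}{41478} + \frac{39341}{- \frac{3}{200}} = \frac{244179881}{41478} + 39341 \left(- \frac{200}{3}\right) = \frac{244179881}{41478} - \frac{7868200}{3} = - \frac{36180517773}{13826}$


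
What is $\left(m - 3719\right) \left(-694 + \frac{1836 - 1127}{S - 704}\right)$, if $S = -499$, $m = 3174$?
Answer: $\frac{455397095}{1203} \approx 3.7855 \cdot 10^{5}$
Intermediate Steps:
$\left(m - 3719\right) \left(-694 + \frac{1836 - 1127}{S - 704}\right) = \left(3174 - 3719\right) \left(-694 + \frac{1836 - 1127}{-499 - 704}\right) = - 545 \left(-694 + \frac{709}{-1203}\right) = - 545 \left(-694 + 709 \left(- \frac{1}{1203}\right)\right) = - 545 \left(-694 - \frac{709}{1203}\right) = \left(-545\right) \left(- \frac{835591}{1203}\right) = \frac{455397095}{1203}$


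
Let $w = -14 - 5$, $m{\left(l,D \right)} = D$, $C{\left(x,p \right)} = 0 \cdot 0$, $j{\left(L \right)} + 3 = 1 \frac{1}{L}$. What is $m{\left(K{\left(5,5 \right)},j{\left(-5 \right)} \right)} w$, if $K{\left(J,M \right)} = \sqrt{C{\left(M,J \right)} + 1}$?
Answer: $\frac{304}{5} \approx 60.8$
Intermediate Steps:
$j{\left(L \right)} = -3 + \frac{1}{L}$ ($j{\left(L \right)} = -3 + 1 \frac{1}{L} = -3 + \frac{1}{L}$)
$C{\left(x,p \right)} = 0$
$K{\left(J,M \right)} = 1$ ($K{\left(J,M \right)} = \sqrt{0 + 1} = \sqrt{1} = 1$)
$w = -19$ ($w = -14 - 5 = -19$)
$m{\left(K{\left(5,5 \right)},j{\left(-5 \right)} \right)} w = \left(-3 + \frac{1}{-5}\right) \left(-19\right) = \left(-3 - \frac{1}{5}\right) \left(-19\right) = \left(- \frac{16}{5}\right) \left(-19\right) = \frac{304}{5}$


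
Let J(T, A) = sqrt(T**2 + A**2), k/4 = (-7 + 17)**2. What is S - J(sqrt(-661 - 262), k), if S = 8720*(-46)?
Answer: -401120 - sqrt(159077) ≈ -4.0152e+5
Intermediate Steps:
k = 400 (k = 4*(-7 + 17)**2 = 4*10**2 = 4*100 = 400)
J(T, A) = sqrt(A**2 + T**2)
S = -401120
S - J(sqrt(-661 - 262), k) = -401120 - sqrt(400**2 + (sqrt(-661 - 262))**2) = -401120 - sqrt(160000 + (sqrt(-923))**2) = -401120 - sqrt(160000 + (I*sqrt(923))**2) = -401120 - sqrt(160000 - 923) = -401120 - sqrt(159077)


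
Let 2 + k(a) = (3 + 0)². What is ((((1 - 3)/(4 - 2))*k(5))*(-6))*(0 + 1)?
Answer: 42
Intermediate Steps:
k(a) = 7 (k(a) = -2 + (3 + 0)² = -2 + 3² = -2 + 9 = 7)
((((1 - 3)/(4 - 2))*k(5))*(-6))*(0 + 1) = ((((1 - 3)/(4 - 2))*7)*(-6))*(0 + 1) = ((-2/2*7)*(-6))*1 = ((-2*½*7)*(-6))*1 = (-1*7*(-6))*1 = -7*(-6)*1 = 42*1 = 42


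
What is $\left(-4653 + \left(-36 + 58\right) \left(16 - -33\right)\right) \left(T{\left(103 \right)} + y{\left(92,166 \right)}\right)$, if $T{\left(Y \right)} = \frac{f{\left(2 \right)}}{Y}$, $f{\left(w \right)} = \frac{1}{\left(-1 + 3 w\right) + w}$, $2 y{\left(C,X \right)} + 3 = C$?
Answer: $- \frac{229411325}{1442} \approx -1.5909 \cdot 10^{5}$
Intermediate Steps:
$y{\left(C,X \right)} = - \frac{3}{2} + \frac{C}{2}$
$f{\left(w \right)} = \frac{1}{-1 + 4 w}$
$T{\left(Y \right)} = \frac{1}{7 Y}$ ($T{\left(Y \right)} = \frac{1}{\left(-1 + 4 \cdot 2\right) Y} = \frac{1}{\left(-1 + 8\right) Y} = \frac{1}{7 Y}$)
$\left(-4653 + \left(-36 + 58\right) \left(16 - -33\right)\right) \left(T{\left(103 \right)} + y{\left(92,166 \right)}\right) = \left(-4653 + \left(-36 + 58\right) \left(16 - -33\right)\right) \left(\frac{1}{7 \cdot 103} + \left(- \frac{3}{2} + \frac{1}{2} \cdot 92\right)\right) = \left(-4653 + 22 \left(16 + 33\right)\right) \left(\frac{1}{7} \cdot \frac{1}{103} + \left(- \frac{3}{2} + 46\right)\right) = \left(-4653 + 22 \cdot 49\right) \left(\frac{1}{721} + \frac{89}{2}\right) = \left(-4653 + 1078\right) \frac{64171}{1442} = \left(-3575\right) \frac{64171}{1442} = - \frac{229411325}{1442}$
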